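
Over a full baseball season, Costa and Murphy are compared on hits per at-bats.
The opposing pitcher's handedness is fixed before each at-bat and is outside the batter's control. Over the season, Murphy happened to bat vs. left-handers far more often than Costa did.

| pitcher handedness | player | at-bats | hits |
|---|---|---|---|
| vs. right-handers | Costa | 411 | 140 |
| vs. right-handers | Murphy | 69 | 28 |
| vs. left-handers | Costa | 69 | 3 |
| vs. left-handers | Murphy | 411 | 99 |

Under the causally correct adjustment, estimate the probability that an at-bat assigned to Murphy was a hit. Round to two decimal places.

0.32

Nothing the player does changes pitcher handedness; the imbalance is an allocation artefact. With pitcher handedness also predicting the outcome, the pooled figure is confounded, and the within-stratum comparison is the causal one.
Standardising Murphy to the population pitcher handedness mix: 0.500·28/69 + 0.500·99/411 = 0.323.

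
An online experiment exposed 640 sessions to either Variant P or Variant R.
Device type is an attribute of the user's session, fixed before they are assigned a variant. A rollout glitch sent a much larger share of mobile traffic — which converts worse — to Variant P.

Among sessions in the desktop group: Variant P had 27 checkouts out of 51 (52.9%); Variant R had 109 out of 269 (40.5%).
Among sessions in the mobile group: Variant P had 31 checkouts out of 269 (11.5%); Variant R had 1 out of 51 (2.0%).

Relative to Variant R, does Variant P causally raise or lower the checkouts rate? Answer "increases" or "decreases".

Since device type is a pre-existing factor (not a product of the variant) and it affects the outcome on its own, it is a confounder. The stratified rates, not the pooled rate, identify the causal effect.
Within each level — desktop: 52.9% vs 40.5%; mobile: 11.5% vs 2.0% — Variant P is higher every time.

increases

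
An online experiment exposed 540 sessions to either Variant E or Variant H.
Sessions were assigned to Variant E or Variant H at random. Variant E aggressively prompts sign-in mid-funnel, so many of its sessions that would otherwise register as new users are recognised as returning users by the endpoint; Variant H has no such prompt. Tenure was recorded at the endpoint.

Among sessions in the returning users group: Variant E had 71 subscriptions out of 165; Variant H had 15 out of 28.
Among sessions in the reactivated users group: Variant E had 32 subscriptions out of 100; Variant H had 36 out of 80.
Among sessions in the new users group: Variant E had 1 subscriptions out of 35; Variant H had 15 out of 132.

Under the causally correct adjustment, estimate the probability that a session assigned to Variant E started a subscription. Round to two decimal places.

The stratified and pooled comparisons disagree (Variant H wins within each user tenure; Variant E wins overall), so the answer turns on the causal role of user tenure.
User tenure is recorded after the variant and is itself shifted by it — it sits on the causal path from variant to outcome. Conditioning on a mediator would strip out part of the effect we want; the pooled comparison gives the total causal effect.
So P(outcome | do(Variant E)) is just the pooled rate for Variant E: 104/300 = 0.347.

0.35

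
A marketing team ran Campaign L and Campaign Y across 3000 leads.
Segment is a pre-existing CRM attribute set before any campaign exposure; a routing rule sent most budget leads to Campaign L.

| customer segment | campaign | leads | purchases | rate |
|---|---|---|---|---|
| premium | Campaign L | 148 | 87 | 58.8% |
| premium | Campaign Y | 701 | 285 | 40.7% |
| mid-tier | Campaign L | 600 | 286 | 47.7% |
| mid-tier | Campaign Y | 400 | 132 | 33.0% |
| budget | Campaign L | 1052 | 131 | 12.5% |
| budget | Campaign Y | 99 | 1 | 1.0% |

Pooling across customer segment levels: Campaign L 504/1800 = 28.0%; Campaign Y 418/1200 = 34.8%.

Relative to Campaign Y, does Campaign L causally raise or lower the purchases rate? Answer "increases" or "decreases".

increases

Campaign L is higher inside every customer segment stratum but Campaign Y is higher in aggregate. Whether to stratify depends on how customer segment relates to the campaign.
Customer segment satisfies the back-door criterion: it is not a descendant of the campaign, and it blocks the spurious path from campaign to outcome. Adjusting for it (i.e., using the within-customer segment rates) gives the causal effect.
Within each level — premium: 58.8% vs 40.7%; mid-tier: 47.7% vs 33.0%; budget: 12.5% vs 1.0% — Campaign L is higher every time.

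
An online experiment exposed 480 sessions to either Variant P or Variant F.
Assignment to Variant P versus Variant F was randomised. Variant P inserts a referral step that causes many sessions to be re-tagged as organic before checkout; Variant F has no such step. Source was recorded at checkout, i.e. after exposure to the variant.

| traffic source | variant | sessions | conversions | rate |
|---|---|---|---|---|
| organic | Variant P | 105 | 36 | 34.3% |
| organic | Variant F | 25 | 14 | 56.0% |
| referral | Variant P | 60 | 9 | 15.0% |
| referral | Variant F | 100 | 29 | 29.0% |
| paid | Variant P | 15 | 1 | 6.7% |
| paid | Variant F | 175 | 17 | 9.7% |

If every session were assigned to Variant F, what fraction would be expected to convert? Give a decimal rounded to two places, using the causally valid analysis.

0.20

Stratifying would compare variants among sessions the variants themselves sorted into traffic source groups — a form of selection on an intermediate. The unconditioned pooled rates give the total causal effect.
So P(outcome | do(Variant F)) is just the pooled rate for Variant F: 60/300 = 0.200.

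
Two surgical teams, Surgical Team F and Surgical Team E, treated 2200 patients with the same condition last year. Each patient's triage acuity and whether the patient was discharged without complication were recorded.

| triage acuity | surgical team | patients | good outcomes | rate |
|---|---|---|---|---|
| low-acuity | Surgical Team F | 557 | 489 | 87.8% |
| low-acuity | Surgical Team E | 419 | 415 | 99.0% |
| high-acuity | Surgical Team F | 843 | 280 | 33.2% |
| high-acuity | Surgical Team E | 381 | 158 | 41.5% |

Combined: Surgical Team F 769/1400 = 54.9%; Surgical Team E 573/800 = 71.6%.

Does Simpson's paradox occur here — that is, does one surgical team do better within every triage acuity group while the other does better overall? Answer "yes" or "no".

Within each triage acuity level (low-acuity 87.8% vs 99.0%; high-acuity 33.2% vs 41.5%), Surgical Team E has the higher rate every time. Pooled: 54.9% vs 71.6% — Surgical Team E has the higher rate overall. They agree.

no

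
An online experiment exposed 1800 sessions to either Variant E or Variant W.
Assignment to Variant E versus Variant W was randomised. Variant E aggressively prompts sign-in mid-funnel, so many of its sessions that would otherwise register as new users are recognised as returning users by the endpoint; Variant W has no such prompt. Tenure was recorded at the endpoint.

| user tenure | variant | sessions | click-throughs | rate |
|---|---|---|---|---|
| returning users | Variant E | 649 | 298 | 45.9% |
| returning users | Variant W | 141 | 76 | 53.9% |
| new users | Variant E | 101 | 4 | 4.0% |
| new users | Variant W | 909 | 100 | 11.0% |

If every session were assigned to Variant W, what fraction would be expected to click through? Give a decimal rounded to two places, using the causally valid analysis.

The user tenure-specific comparison favours Variant W throughout, but the pooled figures favour Variant E. The question is whether to condition on user tenure.
The distribution of user tenure is itself part of what the variant does — it is an intermediate outcome. Holding it fixed would remove that part of the effect; the total effect is the pooled difference.
So P(outcome | do(Variant W)) is just the pooled rate for Variant W: 176/1050 = 0.168.

0.17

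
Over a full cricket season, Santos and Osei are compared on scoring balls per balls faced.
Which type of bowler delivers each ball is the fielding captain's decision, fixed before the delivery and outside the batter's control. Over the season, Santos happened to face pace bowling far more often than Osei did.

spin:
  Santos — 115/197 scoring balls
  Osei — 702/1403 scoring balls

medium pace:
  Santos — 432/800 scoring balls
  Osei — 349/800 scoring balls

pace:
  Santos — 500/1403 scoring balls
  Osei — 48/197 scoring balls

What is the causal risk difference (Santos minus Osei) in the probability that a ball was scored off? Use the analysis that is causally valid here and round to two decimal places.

+0.10

Santos is higher inside every bowling type stratum but Osei is higher in aggregate. Whether to stratify depends on how bowling type relates to the player.
Bowling type satisfies the back-door criterion: it is not a descendant of the player, and it blocks the spurious path from player to outcome. Adjusting for it (i.e., using the within-bowling type rates) gives the causal effect.
Adjusting over the population distribution of bowling type: 0.333·(0.584−0.500) + 0.333·(0.540−0.436) + 0.333·(0.356−0.244) = +0.100.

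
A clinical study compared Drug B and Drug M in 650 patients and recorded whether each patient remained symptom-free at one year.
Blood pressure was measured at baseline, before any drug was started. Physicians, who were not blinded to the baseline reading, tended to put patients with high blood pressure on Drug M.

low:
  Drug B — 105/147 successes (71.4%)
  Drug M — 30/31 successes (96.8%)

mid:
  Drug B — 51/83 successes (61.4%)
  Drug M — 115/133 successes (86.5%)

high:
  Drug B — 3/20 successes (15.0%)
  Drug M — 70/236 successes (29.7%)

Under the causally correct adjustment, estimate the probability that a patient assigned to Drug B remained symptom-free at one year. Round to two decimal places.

0.46

Drug M is higher inside every blood pressure stratum but Drug B is higher in aggregate. Whether to stratify depends on how blood pressure relates to the drug.
Blood pressure is set before the drug has any effect — it is not caused by the drug — and it independently drives the outcome. That makes it a confounder, so the causal comparison is within blood pressure levels.
Standardising Drug B to the population blood pressure mix: 0.274·105/147 + 0.332·51/83 + 0.394·3/20 = 0.459.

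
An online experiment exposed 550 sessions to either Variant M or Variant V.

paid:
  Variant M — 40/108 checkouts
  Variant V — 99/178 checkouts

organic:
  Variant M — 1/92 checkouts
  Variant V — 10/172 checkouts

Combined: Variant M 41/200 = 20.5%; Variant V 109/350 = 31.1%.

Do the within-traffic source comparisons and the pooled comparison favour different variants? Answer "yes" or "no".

no

Within each traffic source level (paid 37.0% vs 55.6%; organic 1.1% vs 5.8%), Variant V has the higher rate every time. Pooled: 20.5% vs 31.1% — Variant V has the higher rate overall. They agree.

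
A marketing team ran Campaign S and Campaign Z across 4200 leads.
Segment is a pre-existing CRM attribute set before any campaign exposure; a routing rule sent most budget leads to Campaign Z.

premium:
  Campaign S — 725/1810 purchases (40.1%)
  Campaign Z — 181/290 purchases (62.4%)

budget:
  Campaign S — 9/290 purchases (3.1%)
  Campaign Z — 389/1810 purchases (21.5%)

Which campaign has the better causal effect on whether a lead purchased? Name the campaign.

Customer segment is set before the campaign has any effect — it is not caused by the campaign — and it independently drives the outcome. That makes it a confounder, so the causal comparison is within customer segment levels.
Within each level — premium: 40.1% vs 62.4%; budget: 3.1% vs 21.5% — Campaign Z is higher every time.

Campaign Z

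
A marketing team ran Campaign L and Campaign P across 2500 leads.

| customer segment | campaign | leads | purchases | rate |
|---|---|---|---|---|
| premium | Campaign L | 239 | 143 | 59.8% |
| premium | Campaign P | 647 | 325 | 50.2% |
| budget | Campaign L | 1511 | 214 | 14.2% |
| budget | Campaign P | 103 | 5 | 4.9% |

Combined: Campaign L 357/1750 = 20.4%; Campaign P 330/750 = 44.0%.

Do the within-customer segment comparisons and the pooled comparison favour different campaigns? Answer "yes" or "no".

Within each customer segment level (premium 59.8% vs 50.2%; budget 14.2% vs 4.9%), Campaign L has the higher rate every time. Pooled: 20.4% vs 44.0% — Campaign P has the higher rate overall. The two comparisons disagree.

yes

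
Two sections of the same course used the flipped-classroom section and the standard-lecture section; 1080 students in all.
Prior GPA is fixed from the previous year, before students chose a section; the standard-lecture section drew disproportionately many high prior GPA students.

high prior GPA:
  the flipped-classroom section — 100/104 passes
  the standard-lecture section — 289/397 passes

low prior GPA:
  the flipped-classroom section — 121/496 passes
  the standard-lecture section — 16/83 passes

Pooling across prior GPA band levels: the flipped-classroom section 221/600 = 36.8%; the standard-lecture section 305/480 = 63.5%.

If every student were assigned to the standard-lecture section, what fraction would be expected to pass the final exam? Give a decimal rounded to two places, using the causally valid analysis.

0.44

The prior GPA band-specific comparison favours the flipped-classroom section throughout, but the pooled figures favour the standard-lecture section. The question is whether to condition on prior GPA band.
Since prior GPA band is a pre-existing factor (not a product of the teaching method) and it affects the outcome on its own, it is a confounder. The stratified rates, not the pooled rate, identify the causal effect.
Standardising the standard-lecture section to the population prior GPA band mix: 0.464·289/397 + 0.536·16/83 = 0.441.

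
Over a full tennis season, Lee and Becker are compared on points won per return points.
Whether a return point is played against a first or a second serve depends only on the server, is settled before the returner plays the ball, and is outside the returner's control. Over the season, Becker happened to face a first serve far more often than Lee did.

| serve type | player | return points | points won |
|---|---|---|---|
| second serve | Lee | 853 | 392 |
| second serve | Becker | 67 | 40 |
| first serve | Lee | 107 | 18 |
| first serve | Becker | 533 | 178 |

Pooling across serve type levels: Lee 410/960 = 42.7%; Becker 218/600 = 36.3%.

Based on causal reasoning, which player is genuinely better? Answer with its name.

The serve type-specific comparison favours Becker throughout, but the pooled figures favour Lee. The question is whether to condition on serve type.
The imbalance in serve type arose from how return points were allocated, not from anything the player did; and serve type independently affects the outcome. The pooled gap is confounded — condition on serve type.
Within each level — second serve: 46.0% vs 59.7%; first serve: 16.8% vs 33.4% — Becker is higher every time.

Becker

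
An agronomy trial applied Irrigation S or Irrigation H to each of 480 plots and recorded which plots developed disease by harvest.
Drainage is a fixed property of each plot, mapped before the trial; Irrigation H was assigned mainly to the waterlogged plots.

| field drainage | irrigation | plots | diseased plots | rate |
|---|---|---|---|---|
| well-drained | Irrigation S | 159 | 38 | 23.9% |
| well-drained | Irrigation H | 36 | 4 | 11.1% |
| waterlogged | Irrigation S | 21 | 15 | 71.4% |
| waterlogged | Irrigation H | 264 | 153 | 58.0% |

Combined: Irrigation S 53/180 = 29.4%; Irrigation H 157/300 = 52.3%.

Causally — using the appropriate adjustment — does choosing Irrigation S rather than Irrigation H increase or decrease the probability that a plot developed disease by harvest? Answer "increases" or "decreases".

Field drainage is set before the irrigation has any effect — it is not caused by the irrigation — and it independently drives the outcome. That makes it a confounder, so the causal comparison is within field drainage levels.
Within each level — well-drained: 23.9% vs 11.1%; waterlogged: 71.4% vs 58.0% — Irrigation H is lower every time.

increases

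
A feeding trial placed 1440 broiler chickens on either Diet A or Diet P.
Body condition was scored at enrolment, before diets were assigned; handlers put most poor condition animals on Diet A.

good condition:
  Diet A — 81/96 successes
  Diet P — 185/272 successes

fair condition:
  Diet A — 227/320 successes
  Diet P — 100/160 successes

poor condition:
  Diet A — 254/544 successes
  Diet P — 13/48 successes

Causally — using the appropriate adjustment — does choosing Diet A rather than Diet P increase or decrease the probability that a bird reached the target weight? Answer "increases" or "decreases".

increases

The stratified and pooled comparisons disagree (Diet A wins within each starting body condition; Diet P wins overall), so the answer turns on the causal role of starting body condition.
Nothing the diet does changes starting body condition; the imbalance is an allocation artefact. With starting body condition also predicting the outcome, the pooled figure is confounded, and the within-stratum comparison is the causal one.
Within each level — good condition: 84.4% vs 68.0%; fair condition: 70.9% vs 62.5%; poor condition: 46.7% vs 27.1% — Diet A is higher every time.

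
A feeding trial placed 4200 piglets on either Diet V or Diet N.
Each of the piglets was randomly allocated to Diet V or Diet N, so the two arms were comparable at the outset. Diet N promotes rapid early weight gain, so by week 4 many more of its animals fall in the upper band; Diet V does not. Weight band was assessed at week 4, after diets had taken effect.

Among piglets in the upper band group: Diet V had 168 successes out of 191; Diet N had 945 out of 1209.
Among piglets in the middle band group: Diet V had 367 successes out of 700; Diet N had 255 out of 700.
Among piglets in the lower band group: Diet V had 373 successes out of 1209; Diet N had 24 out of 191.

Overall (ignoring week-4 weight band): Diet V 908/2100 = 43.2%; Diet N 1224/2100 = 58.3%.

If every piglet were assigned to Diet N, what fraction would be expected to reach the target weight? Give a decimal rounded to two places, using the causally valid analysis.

0.58

Stratifying would compare diets among piglets the diets themselves sorted into week-4 weight band groups — a form of selection on an intermediate. The unconditioned pooled rates give the total causal effect.
So P(outcome | do(Diet N)) is just the pooled rate for Diet N: 1224/2100 = 0.583.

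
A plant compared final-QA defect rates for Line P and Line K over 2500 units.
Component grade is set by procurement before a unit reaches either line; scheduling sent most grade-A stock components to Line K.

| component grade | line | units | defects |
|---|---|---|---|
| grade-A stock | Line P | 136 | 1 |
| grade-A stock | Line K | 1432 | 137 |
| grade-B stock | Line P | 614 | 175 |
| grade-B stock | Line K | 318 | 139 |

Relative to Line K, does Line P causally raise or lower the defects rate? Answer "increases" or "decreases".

Component grade differs across lines for reasons unrelated to any effect of the line itself, and it separately predicts the outcome — a classic confounder. We must compare within component grade levels.
Within each level — grade-A stock: 0.7% vs 9.6%; grade-B stock: 28.5% vs 43.7% — Line P is lower every time.

decreases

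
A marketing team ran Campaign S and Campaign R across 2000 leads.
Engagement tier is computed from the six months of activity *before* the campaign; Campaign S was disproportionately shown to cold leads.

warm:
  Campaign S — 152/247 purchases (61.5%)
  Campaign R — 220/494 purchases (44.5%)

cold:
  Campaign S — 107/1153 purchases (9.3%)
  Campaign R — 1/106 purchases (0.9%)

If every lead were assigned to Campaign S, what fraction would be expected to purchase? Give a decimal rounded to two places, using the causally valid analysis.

0.29

Engagement tier satisfies the back-door criterion: it is not a descendant of the campaign, and it blocks the spurious path from campaign to outcome. Adjusting for it (i.e., using the within-engagement tier rates) gives the causal effect.
Standardising Campaign S to the population engagement tier mix: 0.370·152/247 + 0.629·107/1153 = 0.286.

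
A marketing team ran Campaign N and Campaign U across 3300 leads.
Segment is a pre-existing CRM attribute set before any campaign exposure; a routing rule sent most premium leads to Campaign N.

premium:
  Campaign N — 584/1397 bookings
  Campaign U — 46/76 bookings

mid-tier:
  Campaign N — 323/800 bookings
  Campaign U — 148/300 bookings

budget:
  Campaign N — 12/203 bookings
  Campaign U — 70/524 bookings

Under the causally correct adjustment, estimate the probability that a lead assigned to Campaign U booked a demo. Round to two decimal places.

Within every customer segment level Campaign U has the higher rate, yet pooled Campaign N does — Simpson's reversal.
The imbalance in customer segment arose from how leads were allocated, not from anything the campaign did; and customer segment independently affects the outcome. The pooled gap is confounded — condition on customer segment.
Standardising Campaign U to the population customer segment mix: 0.446·46/76 + 0.333·148/300 + 0.220·70/524 = 0.464.

0.46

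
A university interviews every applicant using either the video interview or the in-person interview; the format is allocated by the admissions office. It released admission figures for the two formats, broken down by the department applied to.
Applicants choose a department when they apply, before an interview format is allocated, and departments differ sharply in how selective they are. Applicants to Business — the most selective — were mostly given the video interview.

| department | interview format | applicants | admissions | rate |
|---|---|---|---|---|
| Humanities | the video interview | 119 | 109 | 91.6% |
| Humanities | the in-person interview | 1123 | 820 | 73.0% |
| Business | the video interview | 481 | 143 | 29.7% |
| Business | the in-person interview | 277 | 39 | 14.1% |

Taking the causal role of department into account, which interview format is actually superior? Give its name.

the video interview

Department differs across interview formats for reasons unrelated to any effect of the interview format itself, and it separately predicts the outcome — a classic confounder. We must compare within department levels.
Within each level — Humanities: 91.6% vs 73.0%; Business: 29.7% vs 14.1% — the video interview is higher every time.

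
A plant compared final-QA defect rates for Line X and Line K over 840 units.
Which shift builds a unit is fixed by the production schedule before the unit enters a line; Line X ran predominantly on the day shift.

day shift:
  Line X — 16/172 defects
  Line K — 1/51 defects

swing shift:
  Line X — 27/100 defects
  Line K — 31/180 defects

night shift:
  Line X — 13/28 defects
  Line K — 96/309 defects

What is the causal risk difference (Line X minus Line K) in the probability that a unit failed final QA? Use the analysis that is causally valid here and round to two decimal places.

Within every shift level Line K has the lower rate, yet pooled Line X does — Simpson's reversal.
Nothing the line does changes shift; the imbalance is an allocation artefact. With shift also predicting the outcome, the pooled figure is confounded, and the within-stratum comparison is the causal one.
Adjusting over the population distribution of shift: 0.265·(0.093−0.020) + 0.333·(0.270−0.172) + 0.401·(0.464−0.311) = +0.114.

+0.11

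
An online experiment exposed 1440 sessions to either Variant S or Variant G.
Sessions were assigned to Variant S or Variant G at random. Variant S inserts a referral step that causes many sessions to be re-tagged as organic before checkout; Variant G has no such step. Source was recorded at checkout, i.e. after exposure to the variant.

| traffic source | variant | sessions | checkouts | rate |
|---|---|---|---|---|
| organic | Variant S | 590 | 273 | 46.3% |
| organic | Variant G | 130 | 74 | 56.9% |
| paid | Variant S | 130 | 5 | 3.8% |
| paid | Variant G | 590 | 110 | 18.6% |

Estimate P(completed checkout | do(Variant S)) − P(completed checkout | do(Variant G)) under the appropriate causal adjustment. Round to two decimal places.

Stratifying would compare variants among sessions the variants themselves sorted into traffic source groups — a form of selection on an intermediate. The unconditioned pooled rates give the total causal effect.
The causal difference is the pooled difference: 0.386 − 0.256 = +0.131.

+0.13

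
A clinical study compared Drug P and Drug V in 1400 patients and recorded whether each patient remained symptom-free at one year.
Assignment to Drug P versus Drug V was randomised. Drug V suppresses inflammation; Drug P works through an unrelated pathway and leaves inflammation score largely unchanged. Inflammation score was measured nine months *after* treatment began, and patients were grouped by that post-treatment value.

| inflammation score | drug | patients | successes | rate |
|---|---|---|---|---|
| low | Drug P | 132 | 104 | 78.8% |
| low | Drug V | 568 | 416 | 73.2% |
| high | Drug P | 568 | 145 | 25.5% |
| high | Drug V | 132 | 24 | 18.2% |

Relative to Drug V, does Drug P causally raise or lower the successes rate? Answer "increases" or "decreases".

decreases

Inflammation score lies on the pathway drug → inflammation score → outcome, so adjusting for it blocks the indirect effect. For the total causal effect of drug, use the unadjusted pooled rates.
Pooled: Drug P 35.6% vs Drug V 62.9%; Drug V is higher overall.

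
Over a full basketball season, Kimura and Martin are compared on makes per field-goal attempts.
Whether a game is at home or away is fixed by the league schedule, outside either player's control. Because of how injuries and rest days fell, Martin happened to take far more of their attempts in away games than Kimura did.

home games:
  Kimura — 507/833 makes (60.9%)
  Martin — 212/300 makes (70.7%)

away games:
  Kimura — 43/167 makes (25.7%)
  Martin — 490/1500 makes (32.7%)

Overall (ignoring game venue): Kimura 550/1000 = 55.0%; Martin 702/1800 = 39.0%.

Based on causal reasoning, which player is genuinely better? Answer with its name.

Martin

Within every game venue level Martin has the higher rate, yet pooled Kimura does — Simpson's reversal.
Nothing the player does changes game venue; the imbalance is an allocation artefact. With game venue also predicting the outcome, the pooled figure is confounded, and the within-stratum comparison is the causal one.
Within each level — home games: 60.9% vs 70.7%; away games: 25.7% vs 32.7% — Martin is higher every time.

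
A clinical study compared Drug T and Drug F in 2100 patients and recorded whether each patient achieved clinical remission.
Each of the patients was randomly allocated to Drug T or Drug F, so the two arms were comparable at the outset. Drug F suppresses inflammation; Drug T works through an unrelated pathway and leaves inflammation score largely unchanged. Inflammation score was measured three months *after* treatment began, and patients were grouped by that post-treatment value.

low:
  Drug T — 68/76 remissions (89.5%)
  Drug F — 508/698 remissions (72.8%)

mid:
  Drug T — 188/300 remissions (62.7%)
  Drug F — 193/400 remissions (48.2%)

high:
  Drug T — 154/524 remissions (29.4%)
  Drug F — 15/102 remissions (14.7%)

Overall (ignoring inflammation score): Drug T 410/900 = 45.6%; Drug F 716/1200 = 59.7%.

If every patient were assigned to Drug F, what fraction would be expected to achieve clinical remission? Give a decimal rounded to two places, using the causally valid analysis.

Within every inflammation score level Drug T has the higher rate, yet pooled Drug F does — Simpson's reversal.
Inflammation score here is a post-treatment variable shaped by the drug; conditioning on it would introduce bias rather than remove it. The overall comparison is the causal one.
So P(outcome | do(Drug F)) is just the pooled rate for Drug F: 716/1200 = 0.597.

0.60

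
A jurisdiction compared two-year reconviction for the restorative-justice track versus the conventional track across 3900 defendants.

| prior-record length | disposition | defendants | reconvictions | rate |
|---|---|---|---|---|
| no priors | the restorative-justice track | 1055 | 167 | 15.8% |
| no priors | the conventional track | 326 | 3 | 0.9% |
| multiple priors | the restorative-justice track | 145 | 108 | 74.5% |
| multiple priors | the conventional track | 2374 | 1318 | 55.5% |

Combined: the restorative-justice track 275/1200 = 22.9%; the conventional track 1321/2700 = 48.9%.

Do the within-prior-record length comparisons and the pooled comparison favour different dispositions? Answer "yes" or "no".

yes

Within each prior-record length level (no priors 15.8% vs 0.9%; multiple priors 74.5% vs 55.5%), the conventional track has the lower rate every time. Pooled: 22.9% vs 48.9% — the restorative-justice track has the lower rate overall. The two comparisons disagree.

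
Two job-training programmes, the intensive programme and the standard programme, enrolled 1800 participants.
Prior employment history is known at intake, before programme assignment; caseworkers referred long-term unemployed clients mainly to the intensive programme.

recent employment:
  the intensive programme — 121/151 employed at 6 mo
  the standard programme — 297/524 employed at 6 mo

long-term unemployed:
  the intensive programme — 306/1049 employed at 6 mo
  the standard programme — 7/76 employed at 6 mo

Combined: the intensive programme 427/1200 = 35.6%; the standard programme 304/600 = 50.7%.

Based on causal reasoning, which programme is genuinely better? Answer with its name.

Nothing the programme does changes prior employment history; the imbalance is an allocation artefact. With prior employment history also predicting the outcome, the pooled figure is confounded, and the within-stratum comparison is the causal one.
Within each level — recent employment: 80.1% vs 56.7%; long-term unemployed: 29.2% vs 9.2% — the intensive programme is higher every time.

the intensive programme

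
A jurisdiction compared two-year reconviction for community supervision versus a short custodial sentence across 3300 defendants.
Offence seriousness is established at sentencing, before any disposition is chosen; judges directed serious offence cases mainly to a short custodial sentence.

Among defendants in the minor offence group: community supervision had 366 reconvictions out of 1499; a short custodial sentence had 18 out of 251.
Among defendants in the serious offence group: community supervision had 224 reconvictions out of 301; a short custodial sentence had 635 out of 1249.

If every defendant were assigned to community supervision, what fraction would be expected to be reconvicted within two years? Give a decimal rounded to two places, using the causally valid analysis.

0.48

Offence seriousness satisfies the back-door criterion: it is not a descendant of the disposition, and it blocks the spurious path from disposition to outcome. Adjusting for it (i.e., using the within-offence seriousness rates) gives the causal effect.
Standardising community supervision to the population offence seriousness mix: 0.530·366/1499 + 0.470·224/301 = 0.479.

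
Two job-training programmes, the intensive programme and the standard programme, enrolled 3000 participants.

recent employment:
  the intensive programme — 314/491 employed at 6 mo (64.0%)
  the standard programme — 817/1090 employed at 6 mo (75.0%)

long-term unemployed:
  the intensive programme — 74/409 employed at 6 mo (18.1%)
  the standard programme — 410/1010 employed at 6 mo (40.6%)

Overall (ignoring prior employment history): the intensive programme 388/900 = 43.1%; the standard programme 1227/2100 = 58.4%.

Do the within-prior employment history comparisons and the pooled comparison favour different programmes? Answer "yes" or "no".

Within each prior employment history level (recent employment 64.0% vs 75.0%; long-term unemployed 18.1% vs 40.6%), the standard programme has the higher rate every time. Pooled: 43.1% vs 58.4% — the standard programme has the higher rate overall. They agree.

no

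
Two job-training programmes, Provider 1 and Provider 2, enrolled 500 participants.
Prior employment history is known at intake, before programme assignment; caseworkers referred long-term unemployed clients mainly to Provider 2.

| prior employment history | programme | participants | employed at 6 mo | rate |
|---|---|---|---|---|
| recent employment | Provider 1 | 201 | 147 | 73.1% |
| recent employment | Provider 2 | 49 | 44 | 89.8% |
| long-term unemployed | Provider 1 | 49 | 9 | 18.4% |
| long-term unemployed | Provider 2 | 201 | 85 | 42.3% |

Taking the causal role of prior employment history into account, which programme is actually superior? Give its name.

Provider 2

Since prior employment history is a pre-existing factor (not a product of the programme) and it affects the outcome on its own, it is a confounder. The stratified rates, not the pooled rate, identify the causal effect.
Within each level — recent employment: 73.1% vs 89.8%; long-term unemployed: 18.4% vs 42.3% — Provider 2 is higher every time.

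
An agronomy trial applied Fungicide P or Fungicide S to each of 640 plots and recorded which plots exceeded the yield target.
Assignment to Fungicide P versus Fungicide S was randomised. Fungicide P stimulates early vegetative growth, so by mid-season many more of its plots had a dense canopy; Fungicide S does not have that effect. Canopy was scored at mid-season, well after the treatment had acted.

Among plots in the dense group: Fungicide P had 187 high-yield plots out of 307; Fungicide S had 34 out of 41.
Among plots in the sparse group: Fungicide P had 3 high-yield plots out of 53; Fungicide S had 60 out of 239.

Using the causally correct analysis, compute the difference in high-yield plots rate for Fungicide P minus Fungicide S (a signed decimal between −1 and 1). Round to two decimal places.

Mid-season canopy here is a post-treatment variable shaped by the fungicide; conditioning on it would introduce bias rather than remove it. The overall comparison is the causal one.
The causal difference is the pooled difference: 0.528 − 0.336 = +0.192.

+0.19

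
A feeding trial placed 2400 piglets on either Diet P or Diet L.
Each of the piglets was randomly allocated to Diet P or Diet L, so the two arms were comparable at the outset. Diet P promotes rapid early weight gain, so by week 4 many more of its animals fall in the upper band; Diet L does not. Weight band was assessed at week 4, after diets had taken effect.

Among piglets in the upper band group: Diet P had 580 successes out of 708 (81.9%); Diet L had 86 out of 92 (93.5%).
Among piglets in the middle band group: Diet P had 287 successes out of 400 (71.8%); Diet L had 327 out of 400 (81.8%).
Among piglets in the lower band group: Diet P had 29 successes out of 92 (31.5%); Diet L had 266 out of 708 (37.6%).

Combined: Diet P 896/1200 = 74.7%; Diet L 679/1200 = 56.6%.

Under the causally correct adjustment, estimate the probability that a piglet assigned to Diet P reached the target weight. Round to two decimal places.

Week-4 weight band is recorded after the diet and is itself shifted by it — it sits on the causal path from diet to outcome. Conditioning on a mediator would strip out part of the effect we want; the pooled comparison gives the total causal effect.
So P(outcome | do(Diet P)) is just the pooled rate for Diet P: 896/1200 = 0.747.

0.75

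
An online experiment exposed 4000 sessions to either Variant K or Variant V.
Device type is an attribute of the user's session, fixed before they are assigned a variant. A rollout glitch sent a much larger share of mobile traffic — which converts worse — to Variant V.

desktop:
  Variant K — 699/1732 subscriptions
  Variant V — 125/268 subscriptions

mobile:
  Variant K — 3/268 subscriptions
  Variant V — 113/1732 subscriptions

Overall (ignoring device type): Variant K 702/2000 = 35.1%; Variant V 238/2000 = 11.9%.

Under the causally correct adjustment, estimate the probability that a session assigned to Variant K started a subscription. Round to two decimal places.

0.21

Device type differs across variants for reasons unrelated to any effect of the variant itself, and it separately predicts the outcome — a classic confounder. We must compare within device type levels.
Standardising Variant K to the population device type mix: 0.500·699/1732 + 0.500·3/268 = 0.207.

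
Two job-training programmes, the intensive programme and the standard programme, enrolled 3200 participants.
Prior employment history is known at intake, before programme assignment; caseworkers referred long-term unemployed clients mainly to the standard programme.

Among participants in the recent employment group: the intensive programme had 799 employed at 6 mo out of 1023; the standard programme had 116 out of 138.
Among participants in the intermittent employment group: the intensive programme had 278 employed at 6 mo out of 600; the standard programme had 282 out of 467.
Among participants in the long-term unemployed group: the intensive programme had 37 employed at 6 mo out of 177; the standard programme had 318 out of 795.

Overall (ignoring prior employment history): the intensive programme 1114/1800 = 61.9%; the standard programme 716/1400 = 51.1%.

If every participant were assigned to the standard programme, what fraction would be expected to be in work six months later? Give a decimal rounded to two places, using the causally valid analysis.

Nothing the programme does changes prior employment history; the imbalance is an allocation artefact. With prior employment history also predicting the outcome, the pooled figure is confounded, and the within-stratum comparison is the causal one.
Standardising the standard programme to the population prior employment history mix: 0.363·116/138 + 0.333·282/467 + 0.304·318/795 = 0.628.

0.63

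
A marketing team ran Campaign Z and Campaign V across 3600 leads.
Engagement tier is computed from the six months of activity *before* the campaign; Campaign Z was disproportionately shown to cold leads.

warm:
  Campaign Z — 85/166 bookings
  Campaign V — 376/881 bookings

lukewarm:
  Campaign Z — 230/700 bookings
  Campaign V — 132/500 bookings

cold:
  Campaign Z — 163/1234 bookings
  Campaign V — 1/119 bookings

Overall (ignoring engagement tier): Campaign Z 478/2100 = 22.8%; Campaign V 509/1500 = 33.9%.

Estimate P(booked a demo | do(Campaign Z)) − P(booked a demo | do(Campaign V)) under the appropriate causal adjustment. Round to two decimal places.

+0.09

Nothing the campaign does changes engagement tier; the imbalance is an allocation artefact. With engagement tier also predicting the outcome, the pooled figure is confounded, and the within-stratum comparison is the causal one.
Adjusting over the population distribution of engagement tier: 0.291·(0.512−0.427) + 0.333·(0.329−0.264) + 0.376·(0.132−0.008) = +0.093.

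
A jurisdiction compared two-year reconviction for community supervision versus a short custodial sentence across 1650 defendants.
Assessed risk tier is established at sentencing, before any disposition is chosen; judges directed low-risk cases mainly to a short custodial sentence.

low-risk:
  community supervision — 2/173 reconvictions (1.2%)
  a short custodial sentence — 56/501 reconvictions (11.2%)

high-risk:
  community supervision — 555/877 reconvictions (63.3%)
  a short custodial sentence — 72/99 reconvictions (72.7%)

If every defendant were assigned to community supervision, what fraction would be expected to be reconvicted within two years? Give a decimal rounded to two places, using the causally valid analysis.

0.38

The stratified and pooled comparisons disagree (community supervision wins within each assessed risk tier; a short custodial sentence wins overall), so the answer turns on the causal role of assessed risk tier.
Assessed risk tier satisfies the back-door criterion: it is not a descendant of the disposition, and it blocks the spurious path from disposition to outcome. Adjusting for it (i.e., using the within-assessed risk tier rates) gives the causal effect.
Standardising community supervision to the population assessed risk tier mix: 0.408·2/173 + 0.592·555/877 = 0.379.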